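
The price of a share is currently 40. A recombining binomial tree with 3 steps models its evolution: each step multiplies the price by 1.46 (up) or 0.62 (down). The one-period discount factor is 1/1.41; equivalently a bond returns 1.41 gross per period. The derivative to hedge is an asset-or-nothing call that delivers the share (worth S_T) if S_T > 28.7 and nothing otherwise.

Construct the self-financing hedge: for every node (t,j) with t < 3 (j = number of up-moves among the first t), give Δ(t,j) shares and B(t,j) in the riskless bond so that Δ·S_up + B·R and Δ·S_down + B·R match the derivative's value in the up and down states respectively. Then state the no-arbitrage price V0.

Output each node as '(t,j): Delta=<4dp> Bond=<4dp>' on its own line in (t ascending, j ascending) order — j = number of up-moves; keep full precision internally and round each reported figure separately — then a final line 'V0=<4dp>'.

No-arbitrage ⇒ martingale measure with p* = (R−d)/(u−d) = 0.9405.
Terminal payoffs: V(3,0)=0.0000, V(3,1)=0.0000, V(3,2)=52.8637, V(3,3)=124.4854
(2,0): S=15.3760. Δ = (V_up−V_dn)/(S_up−S_dn) = (0.0000−0.0000)/(22.4490−9.5331) = 0.0000. V = [p*·0.0000 + (1−p*)·0.0000]/1.41 = 0.0000. B = V − Δ·S = 0.0000.
(2,1): S=36.2080. Δ = (V_up−V_dn)/(S_up−S_dn) = (52.8637−0.0000)/(52.8637−22.4490) = 1.7381. V = [p*·52.8637 + (1−p*)·0.0000]/1.41 = 35.2603. B = V − Δ·S = -27.6726.
(2,2): S=85.2640. Δ = (V_up−V_dn)/(S_up−S_dn) = (124.4854−52.8637)/(124.4854−52.8637) = 1.0000. V = [p*·124.4854 + (1−p*)·52.8637]/1.41 = 85.2640. B = V − Δ·S = 0.0000.
(1,0): S=24.8000. Δ = (V_up−V_dn)/(S_up−S_dn) = (35.2603−0.0000)/(36.2080−15.3760) = 1.6926. V = [p*·35.2603 + (1−p*)·0.0000]/1.41 = 23.5188. B = V − Δ·S = -18.4578.
(1,1): S=58.4000. Δ = (V_up−V_dn)/(S_up−S_dn) = (85.2640−35.2603)/(85.2640−36.2080) = 1.0193. V = [p*·85.2640 + (1−p*)·35.2603]/1.41 = 58.3600. B = V − Δ·S = -1.1682.
(0,0): S=40.0000. Δ = (V_up−V_dn)/(S_up−S_dn) = (58.3600−23.5188)/(58.4000−24.8000) = 1.0369. V = [p*·58.3600 + (1−p*)·23.5188]/1.41 = 39.9192. B = V − Δ·S = -1.5584.
The time-0 hedge costs 39.9192, which is the no-arbitrage price.

(0,0): Delta=1.0369 Bond=-1.5584
(1,0): Delta=1.6926 Bond=-18.4578
(1,1): Delta=1.0193 Bond=-1.1682
(2,0): Delta=0.0000 Bond=0.0000
(2,1): Delta=1.7381 Bond=-27.6726
(2,2): Delta=1.0000 Bond=0.0000
V0=39.9192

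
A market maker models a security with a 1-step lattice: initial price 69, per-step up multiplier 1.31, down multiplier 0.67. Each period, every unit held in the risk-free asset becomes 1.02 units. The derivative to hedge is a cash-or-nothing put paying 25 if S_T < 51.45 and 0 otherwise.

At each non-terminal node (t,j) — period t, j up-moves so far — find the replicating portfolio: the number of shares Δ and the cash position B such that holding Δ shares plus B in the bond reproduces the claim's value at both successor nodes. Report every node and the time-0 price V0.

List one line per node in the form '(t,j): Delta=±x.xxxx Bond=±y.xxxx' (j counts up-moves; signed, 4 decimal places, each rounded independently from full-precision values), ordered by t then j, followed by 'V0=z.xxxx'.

The replicating-portfolio and risk-neutral prices coincide; use p* = (1.02−0.67)/(1.31−0.67) = 0.5469 for the latter.
At expiry t=1: V(1,0)=25.0000, V(1,1)=0.0000
  t=0,j=0: stock 69.0000 → up 90.3900 (V=0.0000), down 46.2300 (V=25.0000). Price 11.1060; hedge Δ=-0.5661, bond B=50.1685.
Check: Δ(0,0)·S0 + B(0,0) = 11.1060 = V0.

(0,0): Delta=-0.5661 Bond=50.1685
V0=11.1060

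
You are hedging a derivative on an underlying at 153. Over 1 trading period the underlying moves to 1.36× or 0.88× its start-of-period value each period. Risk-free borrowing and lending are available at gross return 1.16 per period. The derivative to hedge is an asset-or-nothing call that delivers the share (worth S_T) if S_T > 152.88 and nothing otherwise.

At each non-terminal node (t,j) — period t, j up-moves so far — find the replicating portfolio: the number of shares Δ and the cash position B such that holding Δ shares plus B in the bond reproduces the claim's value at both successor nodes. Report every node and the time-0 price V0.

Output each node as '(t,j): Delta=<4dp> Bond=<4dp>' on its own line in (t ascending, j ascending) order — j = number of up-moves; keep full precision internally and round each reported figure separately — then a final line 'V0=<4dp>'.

No-arbitrage ⇒ martingale measure with p* = (R−d)/(u−d) = 0.5833.
At expiry t=1: V(1,0)=0.0000, V(1,1)=208.0800
  t=0,j=0: stock 153.0000 → up 208.0800 (V=208.0800), down 134.6400 (V=0.0000). Price 104.6379; hedge Δ=2.8333, bond B=-328.8621.
The time-0 hedge costs 104.6379, which is the no-arbitrage price.

(0,0): Delta=2.8333 Bond=-328.8621
V0=104.6379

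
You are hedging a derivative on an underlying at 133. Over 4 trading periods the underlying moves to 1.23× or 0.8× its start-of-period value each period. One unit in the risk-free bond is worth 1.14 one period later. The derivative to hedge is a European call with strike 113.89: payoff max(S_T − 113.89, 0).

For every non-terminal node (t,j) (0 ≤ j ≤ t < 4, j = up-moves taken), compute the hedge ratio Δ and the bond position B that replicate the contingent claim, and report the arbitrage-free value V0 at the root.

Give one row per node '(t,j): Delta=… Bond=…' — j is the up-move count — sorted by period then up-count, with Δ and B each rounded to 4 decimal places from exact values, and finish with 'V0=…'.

(0,0): Delta=0.9599 Bond=-61.5107
(1,0): Delta=0.8107 Bond=-54.2490
(1,1): Delta=0.9856 Bond=-74.3239
(2,0): Delta=0.2821 Bond=-16.8523
(2,1): Delta=0.9017 Bond=-73.7534
(2,2): Delta=1.0000 Bond=-87.6347
(3,0): Delta=0.0000 Bond=0.0000
(3,1): Delta=0.3307 Bond=-24.2971
(3,2): Delta=1.0000 Bond=-99.9035
(3,3): Delta=1.0000 Bond=-99.9035
V0=66.1529

The replicating-portfolio and risk-neutral prices coincide; use p* = (1.14−0.8)/(1.23−0.8) = 0.7907 for the latter.
At expiry t=4: V(4,0)=0.0000, V(4,1)=0.0000, V(4,2)=14.8880, V(4,3)=84.1062, V(4,4)=190.5292
  t=3,j=0: stock 68.0960 → up 83.7581 (V=0.0000), down 54.4768 (V=0.0000). Price 0.0000; hedge Δ=0.0000, bond B=0.0000.
  t=3,j=1: stock 104.6976 → up 128.7780 (V=14.8880), down 83.7581 (V=0.0000). Price 10.3263; hedge Δ=0.3307, bond B=-24.2971.
  t=3,j=2: stock 160.9726 → up 197.9962 (V=84.1062), down 128.7780 (V=14.8880). Price 61.0691; hedge Δ=1.0000, bond B=-99.9035.
  t=3,j=3: stock 247.4953 → up 304.4192 (V=190.5292), down 197.9962 (V=84.1062). Price 147.5918; hedge Δ=1.0000, bond B=-99.9035.
  t=2,j=0: stock 85.1200 → up 104.6976 (V=10.3263), down 68.0960 (V=0.0000). Price 7.1622; hedge Δ=0.2821, bond B=-16.8523.
  t=2,j=1: stock 130.8720 → up 160.9726 (V=61.0691), down 104.6976 (V=10.3263). Price 44.2530; hedge Δ=0.9017, bond B=-73.7534.
  t=2,j=2: stock 201.2157 → up 247.4953 (V=147.5918), down 160.9726 (V=61.0691). Price 113.5810; hedge Δ=1.0000, bond B=-87.6347.
  t=1,j=0: stock 106.4000 → up 130.8720 (V=44.2530), down 85.1200 (V=7.1622). Price 32.0086; hedge Δ=0.8107, bond B=-54.2490.
  t=1,j=1: stock 163.5900 → up 201.2157 (V=113.5810), down 130.8720 (V=44.2530). Price 86.9040; hedge Δ=0.9856, bond B=-74.3239.
  t=0,j=0: stock 133.0000 → up 163.5900 (V=86.9040), down 106.4000 (V=32.0086). Price 66.1529; hedge Δ=0.9599, bond B=-61.5107.
Self-financing check: at every node Δ·S+B equals the discounted successor values.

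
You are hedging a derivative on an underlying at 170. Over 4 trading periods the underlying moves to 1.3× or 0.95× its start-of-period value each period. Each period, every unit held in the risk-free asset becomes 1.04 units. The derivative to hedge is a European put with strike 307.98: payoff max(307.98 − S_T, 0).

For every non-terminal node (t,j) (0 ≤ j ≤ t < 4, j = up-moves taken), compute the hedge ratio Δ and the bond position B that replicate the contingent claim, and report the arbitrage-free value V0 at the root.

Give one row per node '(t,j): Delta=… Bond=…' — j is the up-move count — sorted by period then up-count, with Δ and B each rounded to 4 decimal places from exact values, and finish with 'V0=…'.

The replicating-portfolio and risk-neutral prices coincide; use p* = (1.04−0.95)/(1.3−0.95) = 0.2571 for the latter.
Terminal values V(4,·): V(4,0)=169.5139, V(4,1)=118.5001, V(4,2)=48.6918, V(4,3)=0.0000, V(4,4)=0.0000
Node (3,0) S=145.7537: V=(p*·118.5001+(1−p*)·169.5139)/1.04=150.3809; Δ=(118.5001−169.5139)/(189.4799−138.4661)=-1.0000; B=V−Δ·S=296.1346
Node (3,1) S=199.4525: V=(p*·48.6918+(1−p*)·118.5001)/1.04=96.6821; Δ=(48.6918−118.5001)/(259.2883−189.4799)=-1.0000; B=V−Δ·S=296.1346
Node (3,2) S=272.9350: V=(p*·0.0000+(1−p*)·48.6918)/1.04=34.7798; Δ=(0.0000−48.6918)/(354.8155−259.2883)=-0.5097; B=V−Δ·S=173.8991
Node (3,3) S=373.4900: V=(p*·0.0000+(1−p*)·0.0000)/1.04=0.0000; Δ=(0.0000−0.0000)/(485.5370−354.8155)=0.0000; B=V−Δ·S=0.0000
Node (2,0) S=153.4250: V=(p*·96.6821+(1−p*)·150.3809)/1.04=131.3198; Δ=(96.6821−150.3809)/(199.4525−145.7537)=-1.0000; B=V−Δ·S=284.7448
Node (2,1) S=209.9500: V=(p*·34.7798+(1−p*)·96.6821)/1.04=77.6581; Δ=(34.7798−96.6821)/(272.9350−199.4525)=-0.8424; B=V−Δ·S=254.5218
Node (2,2) S=287.3000: V=(p*·0.0000+(1−p*)·34.7798)/1.04=24.8427; Δ=(0.0000−34.7798)/(373.4900−272.9350)=-0.3459; B=V−Δ·S=124.2136
Node (1,0) S=161.5000: V=(p*·77.6581+(1−p*)·131.3198)/1.04=113.0010; Δ=(77.6581−131.3198)/(209.9500−153.4250)=-0.9493; B=V−Δ·S=266.3204
Node (1,1) S=221.0000: V=(p*·24.8427+(1−p*)·77.6581)/1.04=61.6125; Δ=(24.8427−77.6581)/(287.3000−209.9500)=-0.6828; B=V−Δ·S=212.5134
Node (0,0) S=170.0000: V=(p*·61.6125+(1−p*)·113.0010)/1.04=95.9489; Δ=(61.6125−113.0010)/(221.0000−161.5000)=-0.8637; B=V−Δ·S=242.7734
Check: Δ(0,0)·S0 + B(0,0) = 95.9489 = V0.

(0,0): Delta=-0.8637 Bond=242.7734
(1,0): Delta=-0.9493 Bond=266.3204
(1,1): Delta=-0.6828 Bond=212.5134
(2,0): Delta=-1.0000 Bond=284.7448
(2,1): Delta=-0.8424 Bond=254.5218
(2,2): Delta=-0.3459 Bond=124.2136
(3,0): Delta=-1.0000 Bond=296.1346
(3,1): Delta=-1.0000 Bond=296.1346
(3,2): Delta=-0.5097 Bond=173.8991
(3,3): Delta=0.0000 Bond=0.0000
V0=95.9489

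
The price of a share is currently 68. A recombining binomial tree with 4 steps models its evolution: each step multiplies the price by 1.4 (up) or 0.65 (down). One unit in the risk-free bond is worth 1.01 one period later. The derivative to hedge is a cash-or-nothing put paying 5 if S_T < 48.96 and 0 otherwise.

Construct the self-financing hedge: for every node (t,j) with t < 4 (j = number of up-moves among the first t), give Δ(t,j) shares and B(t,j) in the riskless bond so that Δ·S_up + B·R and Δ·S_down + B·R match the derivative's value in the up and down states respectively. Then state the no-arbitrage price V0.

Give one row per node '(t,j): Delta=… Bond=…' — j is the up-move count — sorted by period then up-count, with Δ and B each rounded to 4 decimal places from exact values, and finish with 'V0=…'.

No-arbitrage ⇒ martingale measure with p* = (R−d)/(u−d) = 0.4800.
At expiry t=4: V(4,0)=5.0000, V(4,1)=5.0000, V(4,2)=0.0000, V(4,3)=0.0000, V(4,4)=0.0000
(3,0): S=18.6745. Δ = (V_up−V_dn)/(S_up−S_dn) = (5.0000−5.0000)/(26.1443−12.1384) = 0.0000. V = [p*·5.0000 + (1−p*)·5.0000]/1.01 = 4.9505. B = V − Δ·S = 4.9505.
(3,1): S=40.2220. Δ = (V_up−V_dn)/(S_up−S_dn) = (0.0000−5.0000)/(56.3108−26.1443) = -0.1657. V = [p*·0.0000 + (1−p*)·5.0000]/1.01 = 2.5743. B = V − Δ·S = 9.2409.
(3,2): S=86.6320. Δ = (V_up−V_dn)/(S_up−S_dn) = (0.0000−0.0000)/(121.2848−56.3108) = 0.0000. V = [p*·0.0000 + (1−p*)·0.0000]/1.01 = 0.0000. B = V − Δ·S = 0.0000.
(3,3): S=186.5920. Δ = (V_up−V_dn)/(S_up−S_dn) = (0.0000−0.0000)/(261.2288−121.2848) = 0.0000. V = [p*·0.0000 + (1−p*)·0.0000]/1.01 = 0.0000. B = V − Δ·S = 0.0000.
(2,0): S=28.7300. Δ = (V_up−V_dn)/(S_up−S_dn) = (2.5743−4.9505)/(40.2220−18.6745) = -0.1103. V = [p*·2.5743 + (1−p*)·4.9505]/1.01 = 3.7722. B = V − Δ·S = 6.9405.
(2,1): S=61.8800. Δ = (V_up−V_dn)/(S_up−S_dn) = (0.0000−2.5743)/(86.6320−40.2220) = -0.0555. V = [p*·0.0000 + (1−p*)·2.5743]/1.01 = 1.3254. B = V − Δ·S = 4.7577.
(2,2): S=133.2800. Δ = (V_up−V_dn)/(S_up−S_dn) = (0.0000−0.0000)/(186.5920−86.6320) = 0.0000. V = [p*·0.0000 + (1−p*)·0.0000]/1.01 = 0.0000. B = V − Δ·S = 0.0000.
(1,0): S=44.2000. Δ = (V_up−V_dn)/(S_up−S_dn) = (1.3254−3.7722)/(61.8800−28.7300) = -0.0738. V = [p*·1.3254 + (1−p*)·3.7722]/1.01 = 2.5720. B = V − Δ·S = 5.8344.
(1,1): S=95.2000. Δ = (V_up−V_dn)/(S_up−S_dn) = (0.0000−1.3254)/(133.2800−61.8800) = -0.0186. V = [p*·0.0000 + (1−p*)·1.3254]/1.01 = 0.6824. B = V − Δ·S = 2.4495.
(0,0): S=68.0000. Δ = (V_up−V_dn)/(S_up−S_dn) = (0.6824−2.5720)/(95.2000−44.2000) = -0.0371. V = [p*·0.6824 + (1−p*)·2.5720]/1.01 = 1.6485. B = V − Δ·S = 4.1680.
Root portfolio cost Δ·68+B reproduces V0=1.6485.

(0,0): Delta=-0.0371 Bond=4.1680
(1,0): Delta=-0.0738 Bond=5.8344
(1,1): Delta=-0.0186 Bond=2.4495
(2,0): Delta=-0.1103 Bond=6.9405
(2,1): Delta=-0.0555 Bond=4.7577
(2,2): Delta=0.0000 Bond=0.0000
(3,0): Delta=0.0000 Bond=4.9505
(3,1): Delta=-0.1657 Bond=9.2409
(3,2): Delta=0.0000 Bond=0.0000
(3,3): Delta=0.0000 Bond=0.0000
V0=1.6485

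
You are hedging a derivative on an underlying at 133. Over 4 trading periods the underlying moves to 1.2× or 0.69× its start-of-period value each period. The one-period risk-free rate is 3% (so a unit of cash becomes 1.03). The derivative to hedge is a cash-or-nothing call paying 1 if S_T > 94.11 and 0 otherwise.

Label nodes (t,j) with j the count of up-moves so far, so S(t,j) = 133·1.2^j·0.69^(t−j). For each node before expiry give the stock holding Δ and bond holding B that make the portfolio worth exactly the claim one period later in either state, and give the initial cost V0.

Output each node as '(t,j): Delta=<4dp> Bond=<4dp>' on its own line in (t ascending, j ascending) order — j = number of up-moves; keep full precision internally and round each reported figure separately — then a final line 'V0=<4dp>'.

No-arbitrage ⇒ martingale measure with p* = (R−d)/(u−d) = 0.6667.
Terminal payoffs: V(4,0)=0.0000, V(4,1)=0.0000, V(4,2)=0.0000, V(4,3)=1.0000, V(4,4)=1.0000
(3,0): S=43.6917. Δ = (V_up−V_dn)/(S_up−S_dn) = (0.0000−0.0000)/(52.4300−30.1473) = 0.0000. V = [p*·0.0000 + (1−p*)·0.0000]/1.03 = 0.0000. B = V − Δ·S = 0.0000.
(3,1): S=75.9856. Δ = (V_up−V_dn)/(S_up−S_dn) = (0.0000−0.0000)/(91.1827−52.4300) = 0.0000. V = [p*·0.0000 + (1−p*)·0.0000]/1.03 = 0.0000. B = V − Δ·S = 0.0000.
(3,2): S=132.1488. Δ = (V_up−V_dn)/(S_up−S_dn) = (1.0000−0.0000)/(158.5786−91.1827) = 0.0148. V = [p*·1.0000 + (1−p*)·0.0000]/1.03 = 0.6472. B = V − Δ·S = -1.3135.
(3,3): S=229.8240. Δ = (V_up−V_dn)/(S_up−S_dn) = (1.0000−1.0000)/(275.7888−158.5786) = 0.0000. V = [p*·1.0000 + (1−p*)·1.0000]/1.03 = 0.9709. B = V − Δ·S = 0.9709.
(2,0): S=63.3213. Δ = (V_up−V_dn)/(S_up−S_dn) = (0.0000−0.0000)/(75.9856−43.6917) = 0.0000. V = [p*·0.0000 + (1−p*)·0.0000]/1.03 = 0.0000. B = V − Δ·S = 0.0000.
(2,1): S=110.1240. Δ = (V_up−V_dn)/(S_up−S_dn) = (0.6472−0.0000)/(132.1488−75.9856) = 0.0115. V = [p*·0.6472 + (1−p*)·0.0000]/1.03 = 0.4189. B = V − Δ·S = -0.8502.
(2,2): S=191.5200. Δ = (V_up−V_dn)/(S_up−S_dn) = (0.9709−0.6472)/(229.8240−132.1488) = 0.0033. V = [p*·0.9709 + (1−p*)·0.6472]/1.03 = 0.8379. B = V − Δ·S = 0.2033.
(1,0): S=91.7700. Δ = (V_up−V_dn)/(S_up−S_dn) = (0.4189−0.0000)/(110.1240−63.3213) = 0.0090. V = [p*·0.4189 + (1−p*)·0.0000]/1.03 = 0.2712. B = V − Δ·S = -0.5503.
(1,1): S=159.6000. Δ = (V_up−V_dn)/(S_up−S_dn) = (0.8379−0.4189)/(191.5200−110.1240) = 0.0051. V = [p*·0.8379 + (1−p*)·0.4189]/1.03 = 0.6779. B = V − Δ·S = -0.1436.
(0,0): S=133.0000. Δ = (V_up−V_dn)/(S_up−S_dn) = (0.6779−0.2712)/(159.6000−91.7700) = 0.0060. V = [p*·0.6779 + (1−p*)·0.2712]/1.03 = 0.5265. B = V − Δ·S = -0.2710.
Self-financing check: at every node Δ·S+B equals the discounted successor values.

(0,0): Delta=0.0060 Bond=-0.2710
(1,0): Delta=0.0090 Bond=-0.5503
(1,1): Delta=0.0051 Bond=-0.1436
(2,0): Delta=0.0000 Bond=0.0000
(2,1): Delta=0.0115 Bond=-0.8502
(2,2): Delta=0.0033 Bond=0.2033
(3,0): Delta=0.0000 Bond=0.0000
(3,1): Delta=0.0000 Bond=0.0000
(3,2): Delta=0.0148 Bond=-1.3135
(3,3): Delta=0.0000 Bond=0.9709
V0=0.5265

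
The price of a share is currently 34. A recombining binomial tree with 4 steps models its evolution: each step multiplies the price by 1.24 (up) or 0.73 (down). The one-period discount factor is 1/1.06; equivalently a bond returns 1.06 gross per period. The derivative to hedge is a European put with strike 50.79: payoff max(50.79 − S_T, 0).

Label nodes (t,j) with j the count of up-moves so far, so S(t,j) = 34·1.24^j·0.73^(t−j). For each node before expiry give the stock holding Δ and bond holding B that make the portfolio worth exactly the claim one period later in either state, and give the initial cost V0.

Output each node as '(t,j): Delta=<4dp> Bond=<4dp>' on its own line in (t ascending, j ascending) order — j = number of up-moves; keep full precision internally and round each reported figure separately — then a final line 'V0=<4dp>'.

Since d<R<u, set p* = (R−d)/(u−d) = 0.6471; price each node as the discounted p*-expectation of its children.
Terminal payoffs: V(4,0)=41.1346, V(4,1)=34.3890, V(4,2)=22.9308, V(4,3)=3.4676, V(4,4)=0.0000
(3,0): S=13.2266. Δ = (V_up−V_dn)/(S_up−S_dn) = (34.3890−41.1346)/(16.4010−9.6554) = -1.0000. V = [p*·34.3890 + (1−p*)·41.1346]/1.06 = 34.6885. B = V − Δ·S = 47.9151.
(3,1): S=22.4671. Δ = (V_up−V_dn)/(S_up−S_dn) = (22.9308−34.3890)/(27.8592−16.4010) = -1.0000. V = [p*·22.9308 + (1−p*)·34.3890]/1.06 = 25.4480. B = V − Δ·S = 47.9151.
(3,2): S=38.1632. Δ = (V_up−V_dn)/(S_up−S_dn) = (3.4676−22.9308)/(47.3224−27.8592) = -1.0000. V = [p*·3.4676 + (1−p*)·22.9308]/1.06 = 9.7519. B = V − Δ·S = 47.9151.
(3,3): S=64.8252. Δ = (V_up−V_dn)/(S_up−S_dn) = (0.0000−3.4676)/(80.3833−47.3224) = -0.1049. V = [p*·0.0000 + (1−p*)·3.4676]/1.06 = 1.1546. B = V − Δ·S = 7.9538.
(2,0): S=18.1186. Δ = (V_up−V_dn)/(S_up−S_dn) = (25.4480−34.6885)/(22.4671−13.2266) = -1.0000. V = [p*·25.4480 + (1−p*)·34.6885]/1.06 = 27.0843. B = V − Δ·S = 45.2029.
(2,1): S=30.7768. Δ = (V_up−V_dn)/(S_up−S_dn) = (9.7519−25.4480)/(38.1632−22.4671) = -1.0000. V = [p*·9.7519 + (1−p*)·25.4480]/1.06 = 14.4261. B = V − Δ·S = 45.2029.
(2,2): S=52.2784. Δ = (V_up−V_dn)/(S_up−S_dn) = (1.1546−9.7519)/(64.8252−38.1632) = -0.3225. V = [p*·1.1546 + (1−p*)·9.7519]/1.06 = 3.9518. B = V − Δ·S = 20.8092.
(1,0): S=24.8200. Δ = (V_up−V_dn)/(S_up−S_dn) = (14.4261−27.0843)/(30.7768−18.1186) = -1.0000. V = [p*·14.4261 + (1−p*)·27.0843]/1.06 = 17.8243. B = V − Δ·S = 42.6443.
(1,1): S=42.1600. Δ = (V_up−V_dn)/(S_up−S_dn) = (3.9518−14.4261)/(52.2784−30.7768) = -0.4871. V = [p*·3.9518 + (1−p*)·14.4261]/1.06 = 7.2157. B = V − Δ·S = 27.7535.
(0,0): S=34.0000. Δ = (V_up−V_dn)/(S_up−S_dn) = (7.2157−17.8243)/(42.1600−24.8200) = -0.6118. V = [p*·7.2157 + (1−p*)·17.8243]/1.06 = 10.3395. B = V − Δ·S = 31.1407.
Check: Δ(0,0)·S0 + B(0,0) = 10.3395 = V0.

(0,0): Delta=-0.6118 Bond=31.1407
(1,0): Delta=-1.0000 Bond=42.6443
(1,1): Delta=-0.4871 Bond=27.7535
(2,0): Delta=-1.0000 Bond=45.2029
(2,1): Delta=-1.0000 Bond=45.2029
(2,2): Delta=-0.3225 Bond=20.8092
(3,0): Delta=-1.0000 Bond=47.9151
(3,1): Delta=-1.0000 Bond=47.9151
(3,2): Delta=-1.0000 Bond=47.9151
(3,3): Delta=-0.1049 Bond=7.9538
V0=10.3395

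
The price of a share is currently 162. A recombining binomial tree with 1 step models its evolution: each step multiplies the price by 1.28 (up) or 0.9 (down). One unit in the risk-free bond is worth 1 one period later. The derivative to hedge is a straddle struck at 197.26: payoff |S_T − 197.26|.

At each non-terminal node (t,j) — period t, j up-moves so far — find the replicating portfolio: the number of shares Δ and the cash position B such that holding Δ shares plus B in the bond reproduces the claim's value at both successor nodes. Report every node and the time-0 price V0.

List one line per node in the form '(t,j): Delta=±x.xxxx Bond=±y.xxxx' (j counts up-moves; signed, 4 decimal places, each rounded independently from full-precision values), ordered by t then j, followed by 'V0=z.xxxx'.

Since d<R<u, set p* = (R−d)/(u−d) = 0.2632; price each node as the discounted p*-expectation of its children.
At expiry t=1: V(1,0)=51.4600, V(1,1)=10.1000
  t=0,j=0: stock 162.0000 → up 207.3600 (V=10.1000), down 145.8000 (V=51.4600). Price 40.5758; hedge Δ=-0.6719, bond B=149.4179.
Root portfolio cost Δ·162+B reproduces V0=40.5758.

(0,0): Delta=-0.6719 Bond=149.4179
V0=40.5758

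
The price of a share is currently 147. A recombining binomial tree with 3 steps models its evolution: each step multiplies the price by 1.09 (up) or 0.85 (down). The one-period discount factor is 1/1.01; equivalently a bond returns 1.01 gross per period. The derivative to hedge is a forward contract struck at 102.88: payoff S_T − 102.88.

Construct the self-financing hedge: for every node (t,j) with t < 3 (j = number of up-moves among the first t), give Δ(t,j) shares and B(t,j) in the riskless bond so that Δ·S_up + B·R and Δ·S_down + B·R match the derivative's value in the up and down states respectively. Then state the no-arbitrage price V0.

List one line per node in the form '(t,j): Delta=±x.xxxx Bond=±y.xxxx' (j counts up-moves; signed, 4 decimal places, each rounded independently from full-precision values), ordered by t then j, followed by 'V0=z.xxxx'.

The replicating-portfolio and risk-neutral prices coincide; use p* = (1.01−0.85)/(1.09−0.85) = 0.6667 for the latter.
At expiry t=3: V(3,0)=-12.6036, V(3,1)=12.8862, V(3,2)=45.5731, V(3,3)=87.4893
  t=2,j=0: stock 106.2075 → up 115.7662 (V=12.8862), down 90.2764 (V=-12.6036). Price 4.3461; hedge Δ=1.0000, bond B=-101.8614.
  t=2,j=1: stock 136.1955 → up 148.4531 (V=45.5731), down 115.7662 (V=12.8862). Price 34.3341; hedge Δ=1.0000, bond B=-101.8614.
  t=2,j=2: stock 174.6507 → up 190.3693 (V=87.4893), down 148.4531 (V=45.5731). Price 72.7893; hedge Δ=1.0000, bond B=-101.8614.
  t=1,j=0: stock 124.9500 → up 136.1955 (V=34.3341), down 106.2075 (V=4.3461). Price 24.0971; hedge Δ=1.0000, bond B=-100.8529.
  t=1,j=1: stock 160.2300 → up 174.6507 (V=72.7893), down 136.1955 (V=34.3341). Price 59.3771; hedge Δ=1.0000, bond B=-100.8529.
  t=0,j=0: stock 147.0000 → up 160.2300 (V=59.3771), down 124.9500 (V=24.0971). Price 47.1457; hedge Δ=1.0000, bond B=-99.8543.
Root portfolio cost Δ·147+B reproduces V0=47.1457.

(0,0): Delta=1.0000 Bond=-99.8543
(1,0): Delta=1.0000 Bond=-100.8529
(1,1): Delta=1.0000 Bond=-100.8529
(2,0): Delta=1.0000 Bond=-101.8614
(2,1): Delta=1.0000 Bond=-101.8614
(2,2): Delta=1.0000 Bond=-101.8614
V0=47.1457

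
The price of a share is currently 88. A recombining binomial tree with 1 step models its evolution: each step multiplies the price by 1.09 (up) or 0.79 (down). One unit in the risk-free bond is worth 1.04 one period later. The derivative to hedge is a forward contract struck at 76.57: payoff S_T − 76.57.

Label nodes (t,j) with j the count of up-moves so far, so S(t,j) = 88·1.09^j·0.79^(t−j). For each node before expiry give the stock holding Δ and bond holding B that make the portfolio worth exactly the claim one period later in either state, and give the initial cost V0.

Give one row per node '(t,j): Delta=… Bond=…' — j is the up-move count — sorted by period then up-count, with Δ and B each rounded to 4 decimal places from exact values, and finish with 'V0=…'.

(0,0): Delta=1.0000 Bond=-73.6250
V0=14.3750

Risk-neutral probability p* = (R−d)/(u−d) = (1.04−0.79)/(1.09−0.79) = 0.8333.
At expiry t=1: V(1,0)=-7.0500, V(1,1)=19.3500
  t=0,j=0: stock 88.0000 → up 95.9200 (V=19.3500), down 69.5200 (V=-7.0500). Price 14.3750; hedge Δ=1.0000, bond B=-73.6250.
The time-0 hedge costs 14.3750, which is the no-arbitrage price.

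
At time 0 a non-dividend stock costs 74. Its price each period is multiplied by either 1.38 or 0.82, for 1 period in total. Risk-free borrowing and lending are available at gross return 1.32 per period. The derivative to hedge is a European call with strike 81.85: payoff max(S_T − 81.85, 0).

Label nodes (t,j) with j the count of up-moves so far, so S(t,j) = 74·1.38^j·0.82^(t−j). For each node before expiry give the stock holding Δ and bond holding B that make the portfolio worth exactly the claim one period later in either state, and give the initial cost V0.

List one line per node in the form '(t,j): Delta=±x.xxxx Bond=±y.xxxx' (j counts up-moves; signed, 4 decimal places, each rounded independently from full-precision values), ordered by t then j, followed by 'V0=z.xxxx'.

(0,0): Delta=0.4891 Bond=-22.4857
V0=13.7108

The replicating-portfolio and risk-neutral prices coincide; use p* = (1.32−0.82)/(1.38−0.82) = 0.8929 for the latter.
Terminal payoffs: V(1,0)=0.0000, V(1,1)=20.2700
  t=0,j=0: stock 74.0000 → up 102.1200 (V=20.2700), down 60.6800 (V=0.0000). Price 13.7108; hedge Δ=0.4891, bond B=-22.4857.
Check: Δ(0,0)·S0 + B(0,0) = 13.7108 = V0.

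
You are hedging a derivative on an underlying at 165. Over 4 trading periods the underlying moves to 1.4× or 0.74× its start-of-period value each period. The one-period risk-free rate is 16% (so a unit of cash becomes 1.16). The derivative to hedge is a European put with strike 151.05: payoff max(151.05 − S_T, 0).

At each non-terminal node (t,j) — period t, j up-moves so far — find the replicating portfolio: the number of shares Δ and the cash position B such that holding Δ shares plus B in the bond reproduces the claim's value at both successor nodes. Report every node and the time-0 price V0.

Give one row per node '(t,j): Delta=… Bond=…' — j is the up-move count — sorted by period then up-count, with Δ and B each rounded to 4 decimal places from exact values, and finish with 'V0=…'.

Since d<R<u, set p* = (R−d)/(u−d) = 0.6364; price each node as the discounted p*-expectation of its children.
At expiry t=4: V(4,0)=101.5721, V(4,1)=57.4433, V(4,2)=0.0000, V(4,3)=0.0000, V(4,4)=0.0000
  t=3,j=0: stock 66.8620 → up 93.6067 (V=57.4433), down 49.4779 (V=101.5721). Price 63.3536; hedge Δ=-1.0000, bond B=130.2155.
  t=3,j=1: stock 126.4956 → up 177.0938 (V=0.0000), down 93.6067 (V=57.4433). Price 18.0073; hedge Δ=-0.6880, bond B=105.0425.
  t=3,j=2: stock 239.3160 → up 335.0424 (V=0.0000), down 177.0938 (V=0.0000). Price 0.0000; hedge Δ=0.0000, bond B=0.0000.
  t=3,j=3: stock 452.7600 → up 633.8640 (V=0.0000), down 335.0424 (V=0.0000). Price 0.0000; hedge Δ=0.0000, bond B=0.0000.
  t=2,j=0: stock 90.3540 → up 126.4956 (V=18.0073), down 66.8620 (V=63.3536). Price 29.7387; hedge Δ=-0.7604, bond B=98.4451.
  t=2,j=1: stock 170.9400 → up 239.3160 (V=0.0000), down 126.4956 (V=18.0073). Price 5.6449; hedge Δ=-0.1596, bond B=32.9287.
  t=2,j=2: stock 323.4000 → up 452.7600 (V=0.0000), down 239.3160 (V=0.0000). Price 0.0000; hedge Δ=0.0000, bond B=0.0000.
  t=1,j=0: stock 122.1000 → up 170.9400 (V=5.6449), down 90.3540 (V=29.7387). Price 12.4192; hedge Δ=-0.2990, bond B=48.9249.
  t=1,j=1: stock 231.0000 → up 323.4000 (V=0.0000), down 170.9400 (V=5.6449). Price 1.7696; hedge Δ=-0.0370, bond B=10.3225.
  t=0,j=0: stock 165.0000 → up 231.0000 (V=1.7696), down 122.1000 (V=12.4192). Price 4.8639; hedge Δ=-0.0978, bond B=20.9997.
Check: Δ(0,0)·S0 + B(0,0) = 4.8639 = V0.

(0,0): Delta=-0.0978 Bond=20.9997
(1,0): Delta=-0.2990 Bond=48.9249
(1,1): Delta=-0.0370 Bond=10.3225
(2,0): Delta=-0.7604 Bond=98.4451
(2,1): Delta=-0.1596 Bond=32.9287
(2,2): Delta=0.0000 Bond=0.0000
(3,0): Delta=-1.0000 Bond=130.2155
(3,1): Delta=-0.6880 Bond=105.0425
(3,2): Delta=0.0000 Bond=0.0000
(3,3): Delta=0.0000 Bond=0.0000
V0=4.8639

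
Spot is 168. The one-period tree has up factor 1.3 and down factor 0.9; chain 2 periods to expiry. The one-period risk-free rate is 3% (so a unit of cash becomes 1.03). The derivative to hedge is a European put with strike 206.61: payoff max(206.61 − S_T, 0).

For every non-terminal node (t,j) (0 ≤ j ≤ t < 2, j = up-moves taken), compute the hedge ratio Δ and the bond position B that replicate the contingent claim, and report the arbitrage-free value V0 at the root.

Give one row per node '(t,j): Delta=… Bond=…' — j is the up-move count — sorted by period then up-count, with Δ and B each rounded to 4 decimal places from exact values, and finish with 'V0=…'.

Since d<R<u, set p* = (R−d)/(u−d) = 0.3250; price each node as the discounted p*-expectation of its children.
Payoff layer (t=2): V(2,0)=70.5300, V(2,1)=10.0500, V(2,2)=0.0000
(1,0): S=151.2000. Δ = (V_up−V_dn)/(S_up−S_dn) = (10.0500−70.5300)/(196.5600−136.0800) = -1.0000. V = [p*·10.0500 + (1−p*)·70.5300]/1.03 = 49.3922. B = V − Δ·S = 200.5922.
(1,1): S=218.4000. Δ = (V_up−V_dn)/(S_up−S_dn) = (0.0000−10.0500)/(283.9200−196.5600) = -0.1150. V = [p*·0.0000 + (1−p*)·10.0500]/1.03 = 6.5862. B = V − Δ·S = 31.7112.
(0,0): S=168.0000. Δ = (V_up−V_dn)/(S_up−S_dn) = (6.5862−49.3922)/(218.4000−151.2000) = -0.6370. V = [p*·6.5862 + (1−p*)·49.3922]/1.03 = 34.4469. B = V − Δ·S = 141.4620.
The time-0 hedge costs 34.4469, which is the no-arbitrage price.

(0,0): Delta=-0.6370 Bond=141.4620
(1,0): Delta=-1.0000 Bond=200.5922
(1,1): Delta=-0.1150 Bond=31.7112
V0=34.4469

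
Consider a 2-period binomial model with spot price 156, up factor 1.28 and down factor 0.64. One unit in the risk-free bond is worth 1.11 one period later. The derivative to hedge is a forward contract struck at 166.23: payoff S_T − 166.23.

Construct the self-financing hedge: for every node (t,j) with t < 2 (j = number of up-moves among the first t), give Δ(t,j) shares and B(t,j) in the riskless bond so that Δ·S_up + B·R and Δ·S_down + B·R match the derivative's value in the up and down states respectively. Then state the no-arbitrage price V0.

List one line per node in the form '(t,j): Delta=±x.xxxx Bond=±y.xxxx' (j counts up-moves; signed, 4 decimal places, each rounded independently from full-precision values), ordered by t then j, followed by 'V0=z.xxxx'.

Since d<R<u, set p* = (R−d)/(u−d) = 0.7344; price each node as the discounted p*-expectation of its children.
At expiry t=2: V(2,0)=-102.3324, V(2,1)=-38.4348, V(2,2)=89.3604
Node (1,0) S=99.8400: V=(p*·-38.4348+(1−p*)·-102.3324)/1.11=-49.9168; Δ=(-38.4348−-102.3324)/(127.7952−63.8976)=1.0000; B=V−Δ·S=-149.7568
Node (1,1) S=199.6800: V=(p*·89.3604+(1−p*)·-38.4348)/1.11=49.9232; Δ=(89.3604−-38.4348)/(255.5904−127.7952)=1.0000; B=V−Δ·S=-149.7568
Node (0,0) S=156.0000: V=(p*·49.9232+(1−p*)·-49.9168)/1.11=21.0840; Δ=(49.9232−-49.9168)/(199.6800−99.8400)=1.0000; B=V−Δ·S=-134.9160
Each (Δ,B) replicates both successor values, so the strategy is self-financing and V0 is arbitrage-free.

(0,0): Delta=1.0000 Bond=-134.9160
(1,0): Delta=1.0000 Bond=-149.7568
(1,1): Delta=1.0000 Bond=-149.7568
V0=21.0840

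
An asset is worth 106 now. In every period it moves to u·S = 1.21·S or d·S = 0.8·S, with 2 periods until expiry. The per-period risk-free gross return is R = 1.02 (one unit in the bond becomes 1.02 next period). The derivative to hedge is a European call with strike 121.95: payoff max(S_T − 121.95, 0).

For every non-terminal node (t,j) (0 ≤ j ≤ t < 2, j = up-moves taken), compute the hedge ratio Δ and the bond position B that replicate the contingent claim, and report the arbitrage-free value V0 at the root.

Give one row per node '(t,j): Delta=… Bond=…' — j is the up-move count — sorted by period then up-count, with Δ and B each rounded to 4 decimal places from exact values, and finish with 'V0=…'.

(0,0): Delta=0.4024 Bond=-33.4554
(1,0): Delta=0.0000 Bond=0.0000
(1,1): Delta=0.6322 Bond=-63.5956
V0=9.2002

Under the risk-neutral measure, an up-move has probability p* = (R−d)/(u−d) = 0.5366 and values discount at R = 1.02.
Terminal payoffs: V(2,0)=0.0000, V(2,1)=0.0000, V(2,2)=33.2446
Node (1,0) S=84.8000: V=(p*·0.0000+(1−p*)·0.0000)/1.02=0.0000; Δ=(0.0000−0.0000)/(102.6080−67.8400)=0.0000; B=V−Δ·S=0.0000
Node (1,1) S=128.2600: V=(p*·33.2446+(1−p*)·0.0000)/1.02=17.4888; Δ=(33.2446−0.0000)/(155.1946−102.6080)=0.6322; B=V−Δ·S=-63.5956
Node (0,0) S=106.0000: V=(p*·17.4888+(1−p*)·0.0000)/1.02=9.2002; Δ=(17.4888−0.0000)/(128.2600−84.8000)=0.4024; B=V−Δ·S=-33.4554
The time-0 hedge costs 9.2002, which is the no-arbitrage price.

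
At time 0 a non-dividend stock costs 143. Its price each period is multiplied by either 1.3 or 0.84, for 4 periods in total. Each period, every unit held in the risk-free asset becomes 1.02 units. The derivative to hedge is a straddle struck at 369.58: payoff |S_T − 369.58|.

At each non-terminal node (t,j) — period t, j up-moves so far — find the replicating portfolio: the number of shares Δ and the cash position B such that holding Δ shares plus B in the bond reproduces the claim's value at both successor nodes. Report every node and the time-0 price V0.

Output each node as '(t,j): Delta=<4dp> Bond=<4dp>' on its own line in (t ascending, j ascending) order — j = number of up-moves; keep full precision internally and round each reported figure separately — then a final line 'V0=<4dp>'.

(0,0): Delta=-0.9333 Bond=333.5824
(1,0): Delta=-1.0000 Bond=348.2635
(1,1): Delta=-0.8663 Bond=327.7950
(2,0): Delta=-1.0000 Bond=355.2288
(2,1): Delta=-1.0000 Bond=355.2288
(2,2): Delta=-0.7319 Bond=301.8743
(3,0): Delta=-1.0000 Bond=362.3333
(3,1): Delta=-1.0000 Bond=362.3333
(3,2): Delta=-1.0000 Bond=362.3333
(3,3): Delta=-0.4625 Bond=223.2560
V0=200.1174

Under the risk-neutral measure, an up-move has probability p* = (R−d)/(u−d) = 0.3913 and values discount at R = 1.02.
Terminal values V(4,·): V(4,0)=298.3844, V(4,1)=259.3963, V(4,2)=199.0576, V(4,3)=105.6764, V(4,4)=38.8423
  t=3,j=0: stock 84.7567 → up 110.1837 (V=259.3963), down 71.1956 (V=298.3844). Price 277.5767; hedge Δ=-1.0000, bond B=362.3333.
  t=3,j=1: stock 131.1710 → up 170.5224 (V=199.0576), down 110.1837 (V=259.3963). Price 231.1623; hedge Δ=-1.0000, bond B=362.3333.
  t=3,j=2: stock 203.0028 → up 263.9036 (V=105.6764), down 170.5224 (V=199.0576). Price 159.3305; hedge Δ=-1.0000, bond B=362.3333.
  t=3,j=3: stock 314.1710 → up 408.4223 (V=38.8423), down 263.9036 (V=105.6764). Price 77.9646; hedge Δ=-0.4625, bond B=223.2560.
  t=2,j=0: stock 100.9008 → up 131.1710 (V=231.1623), down 84.7567 (V=277.5767). Price 254.3280; hedge Δ=-1.0000, bond B=355.2288.
  t=2,j=1: stock 156.1560 → up 203.0028 (V=159.3305), down 131.1710 (V=231.1623). Price 199.0728; hedge Δ=-1.0000, bond B=355.2288.
  t=2,j=2: stock 241.6700 → up 314.1710 (V=77.9646), down 203.0028 (V=159.3305). Price 124.9919; hedge Δ=-0.7319, bond B=301.8743.
  t=1,j=0: stock 120.1200 → up 156.1560 (V=199.0728), down 100.9008 (V=254.3280). Price 228.1435; hedge Δ=-1.0000, bond B=348.2635.
  t=1,j=1: stock 185.9000 → up 241.6700 (V=124.9919), down 156.1560 (V=199.0728). Price 166.7496; hedge Δ=-0.8663, bond B=327.7950.
  t=0,j=0: stock 143.0000 → up 185.9000 (V=166.7496), down 120.1200 (V=228.1435). Price 200.1174; hedge Δ=-0.9333, bond B=333.5824.
Each (Δ,B) replicates both successor values, so the strategy is self-financing and V0 is arbitrage-free.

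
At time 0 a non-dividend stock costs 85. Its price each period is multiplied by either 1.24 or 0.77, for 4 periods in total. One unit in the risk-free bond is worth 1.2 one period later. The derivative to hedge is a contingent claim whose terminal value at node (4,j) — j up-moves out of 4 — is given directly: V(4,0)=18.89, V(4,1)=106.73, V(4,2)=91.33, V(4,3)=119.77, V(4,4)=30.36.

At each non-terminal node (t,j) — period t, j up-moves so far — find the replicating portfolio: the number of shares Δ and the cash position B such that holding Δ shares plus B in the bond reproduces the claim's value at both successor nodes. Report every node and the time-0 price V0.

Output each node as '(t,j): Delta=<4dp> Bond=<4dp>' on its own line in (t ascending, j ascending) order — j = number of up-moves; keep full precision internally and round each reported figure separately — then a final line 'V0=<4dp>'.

The replicating-portfolio and risk-neutral prices coincide; use p* = (1.2−0.77)/(1.24−0.77) = 0.9149 for the latter.
Payoff layer (t=4): V(4,0)=18.8900, V(4,1)=106.7300, V(4,2)=91.3300, V(4,3)=119.7700, V(4,4)=30.3600
Node (3,0) S=38.8053: V=(p*·106.7300+(1−p*)·18.8900)/1.2=82.7119; Δ=(106.7300−18.8900)/(48.1186−29.8801)=4.8162; B=V−Δ·S=-104.1817
Node (3,1) S=62.4917: V=(p*·91.3300+(1−p*)·106.7300)/1.2=77.2005; Δ=(91.3300−106.7300)/(77.4897−48.1186)=-0.5243; B=V−Δ·S=109.9665
Node (3,2) S=100.6359: V=(p*·119.7700+(1−p*)·91.3300)/1.2=97.7913; Δ=(119.7700−91.3300)/(124.7885−77.4897)=0.6013; B=V−Δ·S=37.2807
Node (3,3) S=162.0630: V=(p*·30.3600+(1−p*)·119.7700)/1.2=31.6411; Δ=(30.3600−119.7700)/(200.9582−124.7885)=-1.1738; B=V−Δ·S=221.8752
Node (2,0) S=50.3965: V=(p*·77.2005+(1−p*)·82.7119)/1.2=64.7247; Δ=(77.2005−82.7119)/(62.4917−38.8053)=-0.2327; B=V−Δ·S=76.4509
Node (2,1) S=81.1580: V=(p*·97.7913+(1−p*)·77.2005)/1.2=80.0324; Δ=(97.7913−77.2005)/(100.6359−62.4917)=0.5398; B=V−Δ·S=36.2223
Node (2,2) S=130.6960: V=(p*·31.6411+(1−p*)·97.7913)/1.2=31.0591; Δ=(31.6411−97.7913)/(162.0630−100.6359)=-1.0769; B=V−Δ·S=171.8042
Node (1,0) S=65.4500: V=(p*·80.0324+(1−p*)·64.7247)/1.2=65.6080; Δ=(80.0324−64.7247)/(81.1580−50.3965)=0.4976; B=V−Δ·S=33.0383
Node (1,1) S=105.4000: V=(p*·31.0591+(1−p*)·80.0324)/1.2=29.3559; Δ=(31.0591−80.0324)/(130.6960−81.1580)=-0.9886; B=V−Δ·S=133.5544
Node (0,0) S=85.0000: V=(p*·29.3559+(1−p*)·65.6080)/1.2=27.0343; Δ=(29.3559−65.6080)/(105.4000−65.4500)=-0.9074; B=V−Δ·S=104.1665
Each (Δ,B) replicates both successor values, so the strategy is self-financing and V0 is arbitrage-free.

(0,0): Delta=-0.9074 Bond=104.1665
(1,0): Delta=0.4976 Bond=33.0383
(1,1): Delta=-0.9886 Bond=133.5544
(2,0): Delta=-0.2327 Bond=76.4509
(2,1): Delta=0.5398 Bond=36.2223
(2,2): Delta=-1.0769 Bond=171.8042
(3,0): Delta=4.8162 Bond=-104.1817
(3,1): Delta=-0.5243 Bond=109.9665
(3,2): Delta=0.6013 Bond=37.2807
(3,3): Delta=-1.1738 Bond=221.8752
V0=27.0343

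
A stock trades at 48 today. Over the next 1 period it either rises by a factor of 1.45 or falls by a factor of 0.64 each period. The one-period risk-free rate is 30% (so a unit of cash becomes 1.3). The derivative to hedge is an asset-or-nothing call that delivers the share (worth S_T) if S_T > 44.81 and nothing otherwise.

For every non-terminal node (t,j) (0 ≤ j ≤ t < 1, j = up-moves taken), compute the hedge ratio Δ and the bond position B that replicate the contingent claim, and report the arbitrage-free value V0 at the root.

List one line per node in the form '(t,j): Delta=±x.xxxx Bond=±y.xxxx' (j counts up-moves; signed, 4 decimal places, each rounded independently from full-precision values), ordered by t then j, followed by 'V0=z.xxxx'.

(0,0): Delta=1.7901 Bond=-42.3020
V0=43.6239

Risk-neutral probability p* = (R−d)/(u−d) = (1.3−0.64)/(1.45−0.64) = 0.8148.
Terminal payoffs: V(1,0)=0.0000, V(1,1)=69.6000
(0,0): S=48.0000. Δ = (V_up−V_dn)/(S_up−S_dn) = (69.6000−0.0000)/(69.6000−30.7200) = 1.7901. V = [p*·69.6000 + (1−p*)·0.0000]/1.3 = 43.6239. B = V − Δ·S = -42.3020.
Root portfolio cost Δ·48+B reproduces V0=43.6239.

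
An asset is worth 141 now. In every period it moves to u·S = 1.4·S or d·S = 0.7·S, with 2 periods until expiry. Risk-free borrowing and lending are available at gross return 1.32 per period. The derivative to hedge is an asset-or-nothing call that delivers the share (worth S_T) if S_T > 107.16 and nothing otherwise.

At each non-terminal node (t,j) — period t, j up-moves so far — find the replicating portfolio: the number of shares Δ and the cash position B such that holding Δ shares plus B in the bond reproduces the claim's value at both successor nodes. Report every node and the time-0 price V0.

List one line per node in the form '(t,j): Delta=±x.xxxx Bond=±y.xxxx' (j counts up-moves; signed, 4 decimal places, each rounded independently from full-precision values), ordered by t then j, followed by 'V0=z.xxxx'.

(0,0): Delta=1.0606 Bond=-9.0634
(1,0): Delta=2.0000 Bond=-104.6818
(1,1): Delta=1.0000 Bond=0.0000
V0=140.4821

Risk-neutral probability p* = (R−d)/(u−d) = (1.32−0.7)/(1.4−0.7) = 0.8857.
Terminal payoffs: V(2,0)=0.0000, V(2,1)=138.1800, V(2,2)=276.3600
(1,0): S=98.7000. Δ = (V_up−V_dn)/(S_up−S_dn) = (138.1800−0.0000)/(138.1800−69.0900) = 2.0000. V = [p*·138.1800 + (1−p*)·0.0000]/1.32 = 92.7182. B = V − Δ·S = -104.6818.
(1,1): S=197.4000. Δ = (V_up−V_dn)/(S_up−S_dn) = (276.3600−138.1800)/(276.3600−138.1800) = 1.0000. V = [p*·276.3600 + (1−p*)·138.1800]/1.32 = 197.4000. B = V − Δ·S = 0.0000.
(0,0): S=141.0000. Δ = (V_up−V_dn)/(S_up−S_dn) = (197.4000−92.7182)/(197.4000−98.7000) = 1.0606. V = [p*·197.4000 + (1−p*)·92.7182]/1.32 = 140.4821. B = V − Δ·S = -9.0634.
Each (Δ,B) replicates both successor values, so the strategy is self-financing and V0 is arbitrage-free.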